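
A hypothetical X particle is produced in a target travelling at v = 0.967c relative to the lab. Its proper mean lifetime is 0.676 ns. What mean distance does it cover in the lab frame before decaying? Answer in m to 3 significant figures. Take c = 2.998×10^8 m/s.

γ = 1/√(1 − 0.967²) = 3.9250
Dilated lifetime: Δt = γτ₀ = 3.9250 × 0.676 ns = 2.6533 ns
d = vΔt = 0.967c × 2.6533 ns = 2.8991×10^8 m/s × 2.6533×10^-9 s = 0.769 m

d ≈ 0.769 m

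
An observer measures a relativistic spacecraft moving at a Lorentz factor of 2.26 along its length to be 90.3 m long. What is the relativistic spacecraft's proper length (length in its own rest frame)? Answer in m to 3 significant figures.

L₀ ≈ 204 m

γ = 2.26 (given)
L₀ = γL = 2.26 × 90.3 = 204 m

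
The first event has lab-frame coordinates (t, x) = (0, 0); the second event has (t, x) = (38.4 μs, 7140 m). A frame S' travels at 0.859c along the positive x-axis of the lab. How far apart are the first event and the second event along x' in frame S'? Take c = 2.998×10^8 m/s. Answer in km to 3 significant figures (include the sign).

γ = 1/√(1 − 0.859²) = 1.9532
Δx' = γ(Δx − vΔt) = 1.9532 × (7140 m − 0.859×(2.998×10^8 m/s)×38.4×10^-6 s)
= 1.9532 × (-2749.1 m) = -5.37 km

Δx' ≈ -5.37 km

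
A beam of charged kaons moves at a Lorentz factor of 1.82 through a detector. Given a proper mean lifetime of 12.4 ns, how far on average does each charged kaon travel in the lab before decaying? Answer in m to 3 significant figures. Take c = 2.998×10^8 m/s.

d ≈ 5.65 m

β = √(1 − 1/γ²) = √(1 − 1/1.82²) = 0.83553
Dilated lifetime: Δt = γτ₀ = 1.82 × 12.4 ns = 22.568 ns
d = vΔt = 0.83553c × 22.568 ns = 2.5049×10^8 m/s × 2.2568×10^-8 s = 5.65 m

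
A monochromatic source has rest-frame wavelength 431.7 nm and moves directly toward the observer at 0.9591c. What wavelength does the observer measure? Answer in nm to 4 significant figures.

λ_obs ≈ 62.38 nm

Relativistic Doppler: λ_obs = λ_src √((1−β)/(1+β))
= 431.7 × √(0.0409000/1.95910) = 431.7 × 0.144489 = 62.38 nm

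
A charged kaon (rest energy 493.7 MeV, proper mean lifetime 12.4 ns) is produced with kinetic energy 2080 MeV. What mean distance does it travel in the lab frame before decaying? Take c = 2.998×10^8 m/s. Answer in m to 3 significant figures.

γ = 1 + K/(m₀c²) = 1 + 2080/493.7 = 5.2131
β = √(1 − 1/γ²) = 0.98143
Dilated lifetime: γτ₀ = 5.2131 × 12.4 ns = 64.642 ns
d = βc·γτ₀ = 0.98143 × (2.998×10^8 m/s) × 6.4642×10^-8 s = 19.0 m

d ≈ 19.0 m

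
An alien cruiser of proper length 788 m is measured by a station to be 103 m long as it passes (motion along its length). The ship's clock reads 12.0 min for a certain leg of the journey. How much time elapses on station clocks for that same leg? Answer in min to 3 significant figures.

Δt ≈ 91.8 min

Length contraction ⇒ γ = L₀/L = 788/103 = 7.6505
Time dilation: Δt = γτ₀ = 7.6505 × 12.0 min = 91.8 min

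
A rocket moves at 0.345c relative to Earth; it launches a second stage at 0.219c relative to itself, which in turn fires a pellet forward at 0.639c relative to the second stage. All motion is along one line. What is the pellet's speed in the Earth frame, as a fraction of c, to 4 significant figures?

u ≈ 0.8714c

Compose boost 2: (0.219 + 0.345)/(1 + 0.219×0.345) = 0.5640/1.07556 = 0.524380
Compose boost 3: (0.639 + 0.524380)/(1 + 0.639×0.524380) = 1.16338/1.33508 = 0.8714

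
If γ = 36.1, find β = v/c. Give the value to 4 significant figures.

β = √(1 − 1/γ²) = √(1 − 1/36.1²) = √(0.999233) = 0.9996

β ≈ 0.9996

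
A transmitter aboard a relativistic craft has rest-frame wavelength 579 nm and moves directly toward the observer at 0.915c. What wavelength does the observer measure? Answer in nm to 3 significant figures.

Relativistic Doppler: λ_obs = λ_src √((1−β)/(1+β))
= 579 × √(0.085000/1.9150) = 579 × 0.21068 = 122 nm

λ_obs ≈ 122 nm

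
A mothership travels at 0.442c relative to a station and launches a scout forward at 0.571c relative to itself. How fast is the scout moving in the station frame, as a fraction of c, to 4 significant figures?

u ≈ 0.8089c

Compose boost 2: (0.571 + 0.442)/(1 + 0.571×0.442) = 1.013/1.25238 = 0.8089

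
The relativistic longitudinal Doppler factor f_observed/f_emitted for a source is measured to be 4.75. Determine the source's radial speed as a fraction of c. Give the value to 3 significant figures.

f_obs/f_src = √((1+β)/(1−β)) = 4.75  ⇒  (1+β)/(1−β) = 22.562
β = |1 − D²|/(1 + D²) = |1 − 22.562|/(1 + 22.562) = 0.915

β ≈ 0.915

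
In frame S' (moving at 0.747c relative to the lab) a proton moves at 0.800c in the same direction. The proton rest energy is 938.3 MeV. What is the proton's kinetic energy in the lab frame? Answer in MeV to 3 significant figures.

u_lab = (0.800 + 0.747)/(1 + 0.800×0.747) = 0.968327
γ = 1/√(1 − 0.968327²) = 4.0051
K = (γ − 1)m₀c² = (4.0051 − 1) × 938.3 = 3.0051 × 938.3 = 2820 MeV

K ≈ 2820 MeV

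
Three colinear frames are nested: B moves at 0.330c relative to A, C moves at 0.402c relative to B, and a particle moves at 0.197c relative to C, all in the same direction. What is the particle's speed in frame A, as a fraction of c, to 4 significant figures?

Compose boost 2: (0.402 + 0.330)/(1 + 0.402×0.330) = 0.7320/1.13266 = 0.646266
Compose boost 3: (0.197 + 0.646266)/(1 + 0.197×0.646266) = 0.843266/1.12731 = 0.7480

u ≈ 0.7480c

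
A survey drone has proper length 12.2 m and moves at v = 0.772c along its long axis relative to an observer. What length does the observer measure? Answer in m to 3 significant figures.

L ≈ 7.75 m

γ = 1/√(1 − 0.772²) = 1.5733
Length contraction: L = L₀/γ = 12.2/1.5733 = 7.75 m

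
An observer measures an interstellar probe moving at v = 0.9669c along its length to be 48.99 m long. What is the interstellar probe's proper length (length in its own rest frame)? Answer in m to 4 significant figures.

L₀ ≈ 192.0 m

γ = 1/√(1 − 0.9669²) = 3.91918
L₀ = γL = 3.91918 × 48.99 = 192.0 m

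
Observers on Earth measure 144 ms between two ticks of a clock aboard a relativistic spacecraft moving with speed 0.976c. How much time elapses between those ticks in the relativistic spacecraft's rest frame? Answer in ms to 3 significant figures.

τ₀ ≈ 31.4 ms

γ = 1/√(1 − 0.976²) = 4.5920
Proper time: τ₀ = Δt/γ = 144/4.5920 = 31.4 ms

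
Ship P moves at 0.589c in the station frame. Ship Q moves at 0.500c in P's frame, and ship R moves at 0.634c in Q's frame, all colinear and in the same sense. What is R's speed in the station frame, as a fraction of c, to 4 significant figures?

u ≈ 0.9621c

Compose boost 2: (0.500 + 0.589)/(1 + 0.500×0.589) = 1.089/1.29450 = 0.841251
Compose boost 3: (0.634 + 0.841251)/(1 + 0.634×0.841251) = 1.47525/1.53335 = 0.9621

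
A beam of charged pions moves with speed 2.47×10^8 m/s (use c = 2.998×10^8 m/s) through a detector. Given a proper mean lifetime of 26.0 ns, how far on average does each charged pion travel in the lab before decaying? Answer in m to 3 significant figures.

β = v/c = 2.47×10^8 / 2.998×10^8 = 0.82388
γ = 1/√(1 − 0.82388²) = 1.7644
Dilated lifetime: Δt = γτ₀ = 1.7644 × 26.0 ns = 45.875 ns
d = vΔt = 0.82388c × 45.875 ns = 2.4700×10^8 m/s × 4.5875×10^-8 s = 11.3 m

d ≈ 11.3 m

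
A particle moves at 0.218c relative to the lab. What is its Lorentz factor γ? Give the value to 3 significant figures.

γ ≈ 1.02

γ = 1/√(1 − β²) = 1/√(1 − 0.218²) = 1/√(0.95248) = 1.02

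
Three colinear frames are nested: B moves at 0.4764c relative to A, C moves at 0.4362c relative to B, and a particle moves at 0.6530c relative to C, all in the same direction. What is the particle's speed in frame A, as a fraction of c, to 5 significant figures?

Compose boost 2: (0.4362 + 0.4764)/(1 + 0.4362×0.4764) = 0.91260/1.207806 = 0.7555851
Compose boost 3: (0.6530 + 0.7555851)/(1 + 0.6530×0.7555851) = 1.408585/1.493397 = 0.94321

u ≈ 0.94321c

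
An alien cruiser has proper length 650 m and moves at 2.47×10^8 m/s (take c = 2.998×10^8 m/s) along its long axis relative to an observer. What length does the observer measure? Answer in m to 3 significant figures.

L ≈ 368 m

β = v/c = 2.47×10^8 / 2.998×10^8 = 0.82388
γ = 1/√(1 − 0.82388²) = 1.7644
Length contraction: L = L₀/γ = 650/1.7644 = 368 m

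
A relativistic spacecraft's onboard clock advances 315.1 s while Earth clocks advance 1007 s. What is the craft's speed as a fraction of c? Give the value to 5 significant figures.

γ = Δt/τ₀ = 1007/315.1 = 3.195811
β = √(1 − 1/γ²) = √(1 − 1/3.195811²) = 0.94978

β ≈ 0.94978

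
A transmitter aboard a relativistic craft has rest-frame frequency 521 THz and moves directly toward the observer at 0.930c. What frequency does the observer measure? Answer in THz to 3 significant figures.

Relativistic Doppler: f_obs = f_src √((1+β)/(1−β))
= 521 × √(1.9300/0.070000) = 521 × 5.2509 = 2740 THz

f_obs ≈ 2740 THz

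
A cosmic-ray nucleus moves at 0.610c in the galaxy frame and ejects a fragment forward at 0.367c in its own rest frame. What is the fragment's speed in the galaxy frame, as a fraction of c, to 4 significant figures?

u ≈ 0.7983c

Compose boost 2: (0.367 + 0.610)/(1 + 0.367×0.610) = 0.9770/1.22387 = 0.7983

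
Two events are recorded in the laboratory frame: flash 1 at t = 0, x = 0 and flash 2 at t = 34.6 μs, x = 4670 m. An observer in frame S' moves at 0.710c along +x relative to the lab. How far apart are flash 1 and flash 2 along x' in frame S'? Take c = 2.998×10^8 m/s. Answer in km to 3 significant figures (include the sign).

γ = 1/√(1 − 0.710²) = 1.4200
Δx' = γ(Δx − vΔt) = 1.4200 × (4670 m − 0.710×(2.998×10^8 m/s)×34.6×10^-6 s)
= 1.4200 × (-2694.9 m) = -3.83 km

Δx' ≈ -3.83 km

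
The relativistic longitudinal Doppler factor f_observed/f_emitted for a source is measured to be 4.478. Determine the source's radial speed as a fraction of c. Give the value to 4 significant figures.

f_obs/f_src = √((1+β)/(1−β)) = 4.478  ⇒  (1+β)/(1−β) = 20.0525
β = |1 − D²|/(1 + D²) = |1 − 20.0525|/(1 + 20.0525) = 0.9050

β ≈ 0.9050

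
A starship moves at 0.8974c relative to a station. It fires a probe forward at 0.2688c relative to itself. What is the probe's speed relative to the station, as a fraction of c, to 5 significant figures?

Relativistic velocity addition: u = (u' + v)/(1 + u'v/c²)
= (0.2688 + 0.8974)/(1 + 0.2688×0.8974) = 1.1662/1.241221 = 0.93956

u ≈ 0.93956c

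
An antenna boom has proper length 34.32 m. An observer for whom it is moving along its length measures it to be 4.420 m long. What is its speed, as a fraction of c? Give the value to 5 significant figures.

β ≈ 0.99167

γ = L₀/L = 34.32/4.420 = 7.764706
β = √(1 − 1/γ²) = 0.99167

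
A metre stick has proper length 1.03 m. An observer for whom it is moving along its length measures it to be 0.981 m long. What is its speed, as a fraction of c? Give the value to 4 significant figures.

γ = L₀/L = 1.03/0.981 = 1.04995
β = √(1 − 1/γ²) = 0.3048

β ≈ 0.3048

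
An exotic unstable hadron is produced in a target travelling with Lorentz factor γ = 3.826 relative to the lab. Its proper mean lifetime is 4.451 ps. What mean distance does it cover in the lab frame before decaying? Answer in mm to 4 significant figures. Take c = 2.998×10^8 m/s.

β = √(1 − 1/γ²) = √(1 − 1/3.826²) = 0.965239
Dilated lifetime: Δt = γτ₀ = 3.826 × 4.451 ps = 17.0295 ps
d = vΔt = 0.965239c × 17.0295 ps = 2.89379×10^8 m/s × 1.70295×10^-11 s = 4.928 mm

d ≈ 4.928 mm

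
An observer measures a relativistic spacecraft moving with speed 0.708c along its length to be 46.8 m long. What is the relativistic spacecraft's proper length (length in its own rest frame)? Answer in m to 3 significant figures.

γ = 1/√(1 − 0.708²) = 1.4160
L₀ = γL = 1.4160 × 46.8 = 66.3 m

L₀ ≈ 66.3 m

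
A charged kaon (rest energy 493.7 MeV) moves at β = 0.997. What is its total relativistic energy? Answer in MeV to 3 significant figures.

E ≈ 6380 MeV

γ = 1/√(1 − 0.997²) = 12.920
E = γm₀c² = 12.920 × 493.7 MeV = 6380 MeV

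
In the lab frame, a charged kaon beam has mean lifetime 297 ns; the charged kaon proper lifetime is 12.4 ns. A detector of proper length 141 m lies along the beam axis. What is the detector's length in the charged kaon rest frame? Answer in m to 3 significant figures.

Time dilation ⇒ γ = Δt/τ₀ = 297/12.4 = 23.952
Length contraction: L = L₀/γ = 141/23.952 = 5.89 m

L ≈ 5.89 m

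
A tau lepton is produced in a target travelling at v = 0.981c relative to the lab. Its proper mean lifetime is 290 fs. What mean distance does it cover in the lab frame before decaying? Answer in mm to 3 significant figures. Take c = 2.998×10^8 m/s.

γ = 1/√(1 − 0.981²) = 5.1544
Dilated lifetime: Δt = γτ₀ = 5.1544 × 290 fs = 1494.8 fs
d = vΔt = 0.981c × 1494.8 fs = 2.9410×10^8 m/s × 1.4948×10^-12 s = 0.440 mm

d ≈ 0.440 mm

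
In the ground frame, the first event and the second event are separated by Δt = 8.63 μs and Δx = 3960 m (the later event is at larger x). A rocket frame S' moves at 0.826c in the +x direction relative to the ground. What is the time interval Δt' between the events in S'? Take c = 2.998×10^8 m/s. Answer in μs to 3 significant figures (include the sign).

γ = 1/√(1 − 0.826²) = 1.7741
Δt' = γ(Δt − vΔx/c²) = 1.7741 × (8.63 μs − 0.826×3960 m / (2.998×10^8 m/s))
= 1.7741 × (-2.2805 μs) = -4.05 μs

Δt' ≈ -4.05 μs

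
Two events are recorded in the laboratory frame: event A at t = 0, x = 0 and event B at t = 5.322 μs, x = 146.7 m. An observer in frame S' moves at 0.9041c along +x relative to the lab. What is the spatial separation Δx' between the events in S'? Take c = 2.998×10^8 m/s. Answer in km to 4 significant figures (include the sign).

Δx' ≈ -3.032 km

γ = 1/√(1 − 0.9041²) = 2.34016
Δx' = γ(Δx − vΔt) = 2.34016 × (146.7 m − 0.9041×(2.998×10^8 m/s)×5.322×10^-6 s)
= 2.34016 × (-1295.82 m) = -3.032 km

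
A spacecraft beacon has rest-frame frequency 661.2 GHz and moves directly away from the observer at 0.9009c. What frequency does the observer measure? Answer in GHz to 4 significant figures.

f_obs ≈ 151.0 GHz

Relativistic Doppler: f_obs = f_src √((1−β)/(1+β))
= 661.2 × √(0.0991000/1.90090) = 661.2 × 0.228327 = 151.0 GHz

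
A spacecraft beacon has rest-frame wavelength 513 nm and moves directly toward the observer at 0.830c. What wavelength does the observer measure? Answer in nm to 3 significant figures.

λ_obs ≈ 156 nm

Relativistic Doppler: λ_obs = λ_src √((1−β)/(1+β))
= 513 × √(0.17000/1.8300) = 513 × 0.30479 = 156 nm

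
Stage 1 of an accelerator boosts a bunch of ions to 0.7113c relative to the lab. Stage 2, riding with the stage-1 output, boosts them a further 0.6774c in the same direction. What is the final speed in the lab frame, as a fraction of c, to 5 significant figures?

Compose boost 2: (0.6774 + 0.7113)/(1 + 0.6774×0.7113) = 1.3887/1.481835 = 0.93715

u ≈ 0.93715c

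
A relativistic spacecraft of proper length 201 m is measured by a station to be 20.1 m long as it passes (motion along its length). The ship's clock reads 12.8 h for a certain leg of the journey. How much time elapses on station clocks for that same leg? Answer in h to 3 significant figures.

Length contraction ⇒ γ = L₀/L = 201/20.1 = 10.000
Time dilation: Δt = γτ₀ = 10.000 × 12.8 h = 128 h

Δt ≈ 128 h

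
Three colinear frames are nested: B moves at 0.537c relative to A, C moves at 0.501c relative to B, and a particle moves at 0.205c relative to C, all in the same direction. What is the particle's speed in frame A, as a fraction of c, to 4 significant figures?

u ≈ 0.8760c

Compose boost 2: (0.501 + 0.537)/(1 + 0.501×0.537) = 1.038/1.26904 = 0.817943
Compose boost 3: (0.205 + 0.817943)/(1 + 0.205×0.817943) = 1.02294/1.16768 = 0.8760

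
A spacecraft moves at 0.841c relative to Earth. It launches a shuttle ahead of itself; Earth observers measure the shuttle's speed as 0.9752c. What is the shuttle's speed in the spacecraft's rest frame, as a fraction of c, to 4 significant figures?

u' ≈ 0.7461c

Inverse velocity addition: u' = (u − v)/(1 − uv/c²)
= (0.9752 − 0.841)/(1 − 0.9752×0.841) = 0.1342/0.179857 = 0.7461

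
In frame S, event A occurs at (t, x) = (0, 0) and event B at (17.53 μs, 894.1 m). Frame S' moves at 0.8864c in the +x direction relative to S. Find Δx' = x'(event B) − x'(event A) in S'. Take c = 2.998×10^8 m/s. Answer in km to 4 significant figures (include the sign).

Δx' ≈ -8.132 km

γ = 1/√(1 − 0.8864²) = 2.16020
Δx' = γ(Δx − vΔt) = 2.16020 × (894.1 m − 0.8864×(2.998×10^8 m/s)×17.53×10^-6 s)
= 2.16020 × (-3764.37 m) = -8.132 km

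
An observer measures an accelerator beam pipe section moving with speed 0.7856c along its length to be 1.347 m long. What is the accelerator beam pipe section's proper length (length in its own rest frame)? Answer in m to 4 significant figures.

L₀ ≈ 2.177 m

γ = 1/√(1 − 0.7856²) = 1.61620
L₀ = γL = 1.61620 × 1.347 = 2.177 m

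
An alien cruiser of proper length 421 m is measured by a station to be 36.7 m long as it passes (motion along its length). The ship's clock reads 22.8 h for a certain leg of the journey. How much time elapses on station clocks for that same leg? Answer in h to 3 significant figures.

Length contraction ⇒ γ = L₀/L = 421/36.7 = 11.471
Time dilation: Δt = γτ₀ = 11.471 × 22.8 h = 262 h

Δt ≈ 262 h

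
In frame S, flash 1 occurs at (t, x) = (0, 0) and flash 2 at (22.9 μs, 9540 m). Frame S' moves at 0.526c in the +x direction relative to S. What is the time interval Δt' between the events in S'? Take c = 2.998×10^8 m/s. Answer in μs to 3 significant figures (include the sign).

γ = 1/√(1 − 0.526²) = 1.1758
Δt' = γ(Δt − vΔx/c²) = 1.1758 × (22.9 μs − 0.526×9540 m / (2.998×10^8 m/s))
= 1.1758 × (6.1620 μs) = 7.25 μs

Δt' ≈ 7.25 μs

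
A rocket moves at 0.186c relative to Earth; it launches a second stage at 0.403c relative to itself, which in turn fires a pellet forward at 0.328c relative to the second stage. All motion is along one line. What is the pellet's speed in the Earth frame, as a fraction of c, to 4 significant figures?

u ≈ 0.7425c

Compose boost 2: (0.403 + 0.186)/(1 + 0.403×0.186) = 0.5890/1.07496 = 0.547928
Compose boost 3: (0.328 + 0.547928)/(1 + 0.328×0.547928) = 0.875928/1.17972 = 0.7425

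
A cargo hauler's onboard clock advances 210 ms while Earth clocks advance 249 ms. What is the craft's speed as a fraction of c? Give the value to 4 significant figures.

β ≈ 0.5373

γ = Δt/τ₀ = 249/210 = 1.18571
β = √(1 − 1/γ²) = √(1 − 1/1.18571²) = 0.5373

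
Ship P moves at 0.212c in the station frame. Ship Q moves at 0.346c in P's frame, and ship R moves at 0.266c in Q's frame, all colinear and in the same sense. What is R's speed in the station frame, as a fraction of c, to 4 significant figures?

u ≈ 0.6904c

Compose boost 2: (0.346 + 0.212)/(1 + 0.346×0.212) = 0.5580/1.07335 = 0.519867
Compose boost 3: (0.266 + 0.519867)/(1 + 0.266×0.519867) = 0.785867/1.13828 = 0.6904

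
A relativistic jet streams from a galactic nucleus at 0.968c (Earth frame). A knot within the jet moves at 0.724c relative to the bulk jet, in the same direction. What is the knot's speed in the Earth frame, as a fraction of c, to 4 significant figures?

u ≈ 0.9948c

Relativistic velocity addition: u = (u' + v)/(1 + u'v/c²)
= (0.724 + 0.968)/(1 + 0.724×0.968) = 1.692/1.70083 = 0.9948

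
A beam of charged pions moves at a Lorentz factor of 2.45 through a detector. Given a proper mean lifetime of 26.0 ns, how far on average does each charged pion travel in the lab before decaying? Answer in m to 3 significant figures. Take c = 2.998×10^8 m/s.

β = √(1 − 1/γ²) = √(1 − 1/2.45²) = 0.91291
Dilated lifetime: Δt = γτ₀ = 2.45 × 26.0 ns = 63.700 ns
d = vΔt = 0.91291c × 63.700 ns = 2.7369×10^8 m/s × 6.3700×10^-8 s = 17.4 m

d ≈ 17.4 m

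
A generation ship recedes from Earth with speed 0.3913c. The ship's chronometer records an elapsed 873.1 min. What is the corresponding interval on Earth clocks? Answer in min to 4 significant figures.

γ = 1/√(1 − 0.3913²) = 1.08665
Time dilation: Δt = γτ₀ = 1.08665 × 873.1 min = 948.8 min

Δt ≈ 948.8 min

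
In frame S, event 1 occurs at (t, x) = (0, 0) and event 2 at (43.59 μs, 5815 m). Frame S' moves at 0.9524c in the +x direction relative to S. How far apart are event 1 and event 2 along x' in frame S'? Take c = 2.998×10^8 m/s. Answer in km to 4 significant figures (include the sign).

γ = 1/√(1 − 0.9524²) = 3.28029
Δx' = γ(Δx − vΔt) = 3.28029 × (5815 m − 0.9524×(2.998×10^8 m/s)×43.59×10^-6 s)
= 3.28029 × (-6631.23 m) = -21.75 km

Δx' ≈ -21.75 km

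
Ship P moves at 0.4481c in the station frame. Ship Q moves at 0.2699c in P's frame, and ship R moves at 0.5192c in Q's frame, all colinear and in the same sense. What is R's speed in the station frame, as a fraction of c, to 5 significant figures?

Compose boost 2: (0.2699 + 0.4481)/(1 + 0.2699×0.4481) = 0.71800/1.120942 = 0.6405326
Compose boost 3: (0.5192 + 0.6405326)/(1 + 0.5192×0.6405326) = 1.159733/1.332565 = 0.87030

u ≈ 0.87030c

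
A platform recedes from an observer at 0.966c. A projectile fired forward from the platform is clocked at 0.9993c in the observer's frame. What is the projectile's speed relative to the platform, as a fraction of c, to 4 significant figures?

u' ≈ 0.9603c

Inverse velocity addition: u' = (u − v)/(1 − uv/c²)
= (0.9993 − 0.966)/(1 − 0.9993×0.966) = 0.03330/0.0346762 = 0.9603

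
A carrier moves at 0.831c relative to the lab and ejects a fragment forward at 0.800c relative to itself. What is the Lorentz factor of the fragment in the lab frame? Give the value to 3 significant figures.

γ ≈ 4.99

u_lab = (0.800 + 0.831)/(1 + 0.800×0.831) = 1.631/1.66480 = 0.979697
γ = 1/√(1 − 0.979697²) = 4.99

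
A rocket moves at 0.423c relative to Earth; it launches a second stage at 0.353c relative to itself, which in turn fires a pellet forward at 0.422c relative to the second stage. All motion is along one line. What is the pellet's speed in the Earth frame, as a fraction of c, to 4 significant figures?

Compose boost 2: (0.353 + 0.423)/(1 + 0.353×0.423) = 0.7760/1.14932 = 0.675182
Compose boost 3: (0.422 + 0.675182)/(1 + 0.422×0.675182) = 1.09718/1.28493 = 0.8539

u ≈ 0.8539c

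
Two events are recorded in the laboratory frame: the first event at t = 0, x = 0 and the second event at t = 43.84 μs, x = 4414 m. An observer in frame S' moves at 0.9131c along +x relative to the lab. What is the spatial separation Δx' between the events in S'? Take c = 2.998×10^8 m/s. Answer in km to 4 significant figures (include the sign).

Δx' ≈ -18.61 km

γ = 1/√(1 − 0.9131²) = 2.45257
Δx' = γ(Δx − vΔt) = 2.45257 × (4414 m − 0.9131×(2.998×10^8 m/s)×43.84×10^-6 s)
= 2.45257 × (-7587.09 m) = -18.61 km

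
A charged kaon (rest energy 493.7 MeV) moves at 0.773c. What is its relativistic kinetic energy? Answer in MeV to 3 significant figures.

γ = 1/√(1 − 0.773²) = 1.5763
K = (γ − 1)m₀c² = (1.5763 − 1) × 493.7 MeV = 0.57628 × 493.7 MeV = 285 MeV

K ≈ 285 MeV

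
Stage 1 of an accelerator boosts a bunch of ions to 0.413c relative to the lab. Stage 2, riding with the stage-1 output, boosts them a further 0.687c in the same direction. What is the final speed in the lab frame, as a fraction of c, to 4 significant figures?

u ≈ 0.8569c

Compose boost 2: (0.687 + 0.413)/(1 + 0.687×0.413) = 1.100/1.28373 = 0.8569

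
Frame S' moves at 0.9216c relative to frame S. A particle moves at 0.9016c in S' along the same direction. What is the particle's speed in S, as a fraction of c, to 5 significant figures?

u ≈ 0.99579c

Relativistic velocity addition: u = (u' + v)/(1 + u'v/c²)
= (0.9016 + 0.9216)/(1 + 0.9016×0.9216) = 1.8232/1.830915 = 0.99579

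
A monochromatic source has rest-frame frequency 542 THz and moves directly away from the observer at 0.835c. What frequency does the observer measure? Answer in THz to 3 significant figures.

Relativistic Doppler: f_obs = f_src √((1−β)/(1+β))
= 542 × √(0.16500/1.8350) = 542 × 0.29986 = 163 THz

f_obs ≈ 163 THz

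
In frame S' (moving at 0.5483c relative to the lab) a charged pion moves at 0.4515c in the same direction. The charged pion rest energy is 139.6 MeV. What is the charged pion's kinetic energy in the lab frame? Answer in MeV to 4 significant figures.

u_lab = (0.4515 + 0.5483)/(1 + 0.4515×0.5483) = 0.8014060
γ = 1/√(1 − 0.8014060²) = 1.67190
K = (γ − 1)m₀c² = (1.67190 − 1) × 139.6 = 0.671903 × 139.6 = 93.80 MeV

K ≈ 93.80 MeV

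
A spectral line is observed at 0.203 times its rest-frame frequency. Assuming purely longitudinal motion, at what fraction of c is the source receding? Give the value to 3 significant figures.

β ≈ 0.921

f_obs/f_src = √((1−β)/(1+β)) = 0.203  ⇒  (1−β)/(1+β) = 0.041209
β = |1 − D²|/(1 + D²) = |1 − 0.041209|/(1 + 0.041209) = 0.921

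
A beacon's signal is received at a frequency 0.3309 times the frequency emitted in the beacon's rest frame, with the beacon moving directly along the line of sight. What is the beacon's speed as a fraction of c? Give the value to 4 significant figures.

β ≈ 0.8026

f_obs/f_src = √((1−β)/(1+β)) = 0.3309  ⇒  (1−β)/(1+β) = 0.109495
β = |1 − D²|/(1 + D²) = |1 − 0.109495|/(1 + 0.109495) = 0.8026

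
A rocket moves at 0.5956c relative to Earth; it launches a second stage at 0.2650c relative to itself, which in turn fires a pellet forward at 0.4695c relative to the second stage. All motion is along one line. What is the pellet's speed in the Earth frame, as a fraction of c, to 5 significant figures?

Compose boost 2: (0.2650 + 0.5956)/(1 + 0.2650×0.5956) = 0.86060/1.157834 = 0.7432844
Compose boost 3: (0.4695 + 0.7432844)/(1 + 0.4695×0.7432844) = 1.212784/1.348972 = 0.89904

u ≈ 0.89904c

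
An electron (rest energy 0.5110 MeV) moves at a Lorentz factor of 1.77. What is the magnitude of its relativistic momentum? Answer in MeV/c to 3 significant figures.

β = √(1 − 1/γ²) = √(1 − 1/1.77²) = 0.82511
p = γβm₀c = 1.77 × 0.82511 × 0.5110 MeV/c = 0.746 MeV/c

p ≈ 0.746 MeV/c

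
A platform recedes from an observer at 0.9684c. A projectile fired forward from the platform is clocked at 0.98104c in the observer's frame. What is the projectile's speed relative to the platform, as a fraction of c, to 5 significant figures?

Inverse velocity addition: u' = (u − v)/(1 − uv/c²)
= (0.98104 − 0.9684)/(1 − 0.98104×0.9684) = 0.012640/0.04996086 = 0.25300

u' ≈ 0.25300c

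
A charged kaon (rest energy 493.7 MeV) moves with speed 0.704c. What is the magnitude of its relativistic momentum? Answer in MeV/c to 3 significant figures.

p ≈ 489 MeV/c

γ = 1/√(1 − 0.704²) = 1.4081
p = γβm₀c = 1.4081 × 0.704 × 493.7 MeV/c = 489 MeV/c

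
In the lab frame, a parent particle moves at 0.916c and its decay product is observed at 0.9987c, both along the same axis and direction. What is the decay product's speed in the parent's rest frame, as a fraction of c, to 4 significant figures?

Inverse velocity addition: u' = (u − v)/(1 − uv/c²)
= (0.9987 − 0.916)/(1 − 0.9987×0.916) = 0.08270/0.0851908 = 0.9708

u' ≈ 0.9708c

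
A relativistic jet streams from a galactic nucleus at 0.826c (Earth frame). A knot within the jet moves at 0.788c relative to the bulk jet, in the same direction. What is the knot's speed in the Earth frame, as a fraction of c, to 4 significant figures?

u ≈ 0.9777c

Relativistic velocity addition: u = (u' + v)/(1 + u'v/c²)
= (0.788 + 0.826)/(1 + 0.788×0.826) = 1.614/1.65089 = 0.9777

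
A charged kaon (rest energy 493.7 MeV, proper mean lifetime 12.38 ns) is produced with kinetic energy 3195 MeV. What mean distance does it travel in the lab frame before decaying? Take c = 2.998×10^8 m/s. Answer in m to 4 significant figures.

d ≈ 27.48 m

γ = 1 + K/(m₀c²) = 1 + 3195/493.7 = 7.47154
β = √(1 − 1/γ²) = 0.991003
Dilated lifetime: γτ₀ = 7.47154 × 12.38 ns = 92.4977 ns
d = βc·γτ₀ = 0.991003 × (2.998×10^8 m/s) × 9.24977×10^-8 s = 27.48 m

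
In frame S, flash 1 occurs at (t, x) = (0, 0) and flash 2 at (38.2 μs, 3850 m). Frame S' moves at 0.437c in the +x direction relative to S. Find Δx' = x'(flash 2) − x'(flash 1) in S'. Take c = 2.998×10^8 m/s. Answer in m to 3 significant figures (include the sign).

Δx' ≈ -1280 m

γ = 1/√(1 − 0.437²) = 1.1118
Δx' = γ(Δx − vΔt) = 1.1118 × (3850 m − 0.437×(2.998×10^8 m/s)×38.2×10^-6 s)
= 1.1118 × (-1154.7 m) = -1280 m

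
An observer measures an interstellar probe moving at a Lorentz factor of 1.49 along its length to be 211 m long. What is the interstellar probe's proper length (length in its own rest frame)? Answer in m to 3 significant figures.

γ = 1.49 (given)
L₀ = γL = 1.49 × 211 = 314 m

L₀ ≈ 314 m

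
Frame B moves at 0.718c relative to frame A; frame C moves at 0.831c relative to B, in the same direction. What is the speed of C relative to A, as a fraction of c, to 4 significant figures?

u ≈ 0.9702c

Compose boost 2: (0.831 + 0.718)/(1 + 0.831×0.718) = 1.549/1.59666 = 0.9702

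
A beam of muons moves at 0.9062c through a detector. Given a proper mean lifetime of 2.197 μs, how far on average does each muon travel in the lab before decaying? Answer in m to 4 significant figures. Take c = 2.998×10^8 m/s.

d ≈ 1412 m

γ = 1/√(1 − 0.9062²) = 2.36491
Dilated lifetime: Δt = γτ₀ = 2.36491 × 2.197 μs = 5.19570 μs
d = vΔt = 0.9062c × 5.19570 μs = 2.71679×10^8 m/s × 5.19570×10^-6 s = 1412 m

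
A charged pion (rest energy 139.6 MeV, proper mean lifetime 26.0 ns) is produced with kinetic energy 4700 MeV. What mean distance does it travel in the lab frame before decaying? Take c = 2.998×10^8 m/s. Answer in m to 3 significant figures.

d ≈ 270 m

γ = 1 + K/(m₀c²) = 1 + 4700/139.6 = 34.668
β = √(1 − 1/γ²) = 0.99958
Dilated lifetime: γτ₀ = 34.668 × 26.0 ns = 901.36 ns
d = βc·γτ₀ = 0.99958 × (2.998×10^8 m/s) × 9.0136×10^-7 s = 270 m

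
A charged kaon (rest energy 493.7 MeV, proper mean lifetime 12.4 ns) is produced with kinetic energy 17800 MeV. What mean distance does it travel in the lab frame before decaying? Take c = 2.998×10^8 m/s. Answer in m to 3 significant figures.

γ = 1 + K/(m₀c²) = 1 + 17800/493.7 = 37.054
β = √(1 − 1/γ²) = 0.99964
Dilated lifetime: γτ₀ = 37.054 × 12.4 ns = 459.47 ns
d = βc·γτ₀ = 0.99964 × (2.998×10^8 m/s) × 4.5947×10^-7 s = 138 m

d ≈ 138 m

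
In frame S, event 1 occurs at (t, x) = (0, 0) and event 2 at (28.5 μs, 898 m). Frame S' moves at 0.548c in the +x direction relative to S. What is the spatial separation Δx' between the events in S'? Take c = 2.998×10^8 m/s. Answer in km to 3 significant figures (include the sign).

Δx' ≈ -4.52 km

γ = 1/√(1 − 0.548²) = 1.1955
Δx' = γ(Δx − vΔt) = 1.1955 × (898 m − 0.548×(2.998×10^8 m/s)×28.5×10^-6 s)
= 1.1955 × (-3784.3 m) = -4.52 km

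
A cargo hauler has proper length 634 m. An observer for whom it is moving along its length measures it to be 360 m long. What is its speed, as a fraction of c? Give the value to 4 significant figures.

γ = L₀/L = 634/360 = 1.76111
β = √(1 − 1/γ²) = 0.8232

β ≈ 0.8232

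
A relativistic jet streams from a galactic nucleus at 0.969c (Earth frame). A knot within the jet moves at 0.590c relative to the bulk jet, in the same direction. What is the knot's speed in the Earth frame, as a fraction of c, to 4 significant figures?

Relativistic velocity addition: u = (u' + v)/(1 + u'v/c²)
= (0.590 + 0.969)/(1 + 0.590×0.969) = 1.559/1.57171 = 0.9919

u ≈ 0.9919c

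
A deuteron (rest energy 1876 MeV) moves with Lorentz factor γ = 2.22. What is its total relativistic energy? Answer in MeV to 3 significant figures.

E ≈ 4160 MeV

γ = 2.22 (given)
E = γm₀c² = 2.22 × 1876 MeV = 4160 MeV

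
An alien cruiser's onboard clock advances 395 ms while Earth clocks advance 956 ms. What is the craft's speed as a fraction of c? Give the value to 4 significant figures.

β ≈ 0.9106

γ = Δt/τ₀ = 956/395 = 2.42025
β = √(1 − 1/γ²) = √(1 − 1/2.42025²) = 0.9106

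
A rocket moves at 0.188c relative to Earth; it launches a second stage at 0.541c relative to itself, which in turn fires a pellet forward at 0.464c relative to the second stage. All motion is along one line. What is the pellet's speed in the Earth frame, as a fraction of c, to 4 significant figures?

u ≈ 0.8613c

Compose boost 2: (0.541 + 0.188)/(1 + 0.541×0.188) = 0.7290/1.10171 = 0.661700
Compose boost 3: (0.464 + 0.661700)/(1 + 0.464×0.661700) = 1.12570/1.30703 = 0.8613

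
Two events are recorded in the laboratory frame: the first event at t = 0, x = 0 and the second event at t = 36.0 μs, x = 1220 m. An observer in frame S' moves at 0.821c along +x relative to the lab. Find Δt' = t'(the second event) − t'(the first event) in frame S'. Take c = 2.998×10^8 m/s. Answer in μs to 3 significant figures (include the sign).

Δt' ≈ 57.2 μs

γ = 1/√(1 − 0.821²) = 1.7515
Δt' = γ(Δt − vΔx/c²) = 1.7515 × (36.0 μs − 0.821×1220 m / (2.998×10^8 m/s))
= 1.7515 × (32.659 μs) = 57.2 μs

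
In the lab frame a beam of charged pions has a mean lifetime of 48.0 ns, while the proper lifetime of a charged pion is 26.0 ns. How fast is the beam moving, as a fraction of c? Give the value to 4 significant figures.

γ = Δt/τ₀ = 48.0/26.0 = 1.84615
β = √(1 − 1/γ²) = √(1 − 1/1.84615²) = 0.8406

β ≈ 0.8406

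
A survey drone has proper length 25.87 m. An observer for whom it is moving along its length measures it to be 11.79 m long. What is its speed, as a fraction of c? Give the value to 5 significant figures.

γ = L₀/L = 25.87/11.79 = 2.194232
β = √(1 − 1/γ²) = 0.89011

β ≈ 0.89011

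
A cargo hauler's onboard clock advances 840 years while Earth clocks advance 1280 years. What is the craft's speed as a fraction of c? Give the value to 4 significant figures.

β ≈ 0.7545

γ = Δt/τ₀ = 1280/840 = 1.52381
β = √(1 − 1/γ²) = √(1 − 1/1.52381²) = 0.7545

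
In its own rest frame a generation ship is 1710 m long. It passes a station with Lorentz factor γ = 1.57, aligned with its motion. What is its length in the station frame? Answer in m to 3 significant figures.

L ≈ 1090 m

γ = 1.57 (given)
Length contraction: L = L₀/γ = 1710/1.57 = 1090 m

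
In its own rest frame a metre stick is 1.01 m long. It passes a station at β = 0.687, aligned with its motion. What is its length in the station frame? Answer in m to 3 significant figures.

γ = 1/√(1 − 0.687²) = 1.3762
Length contraction: L = L₀/γ = 1.01/1.3762 = 0.734 m

L ≈ 0.734 m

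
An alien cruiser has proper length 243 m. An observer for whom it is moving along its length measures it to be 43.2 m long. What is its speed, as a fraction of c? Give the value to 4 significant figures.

β ≈ 0.9841

γ = L₀/L = 243/43.2 = 5.62500
β = √(1 − 1/γ²) = 0.9841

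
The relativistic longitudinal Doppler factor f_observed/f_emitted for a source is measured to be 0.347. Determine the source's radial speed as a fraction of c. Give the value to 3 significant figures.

f_obs/f_src = √((1−β)/(1+β)) = 0.347  ⇒  (1−β)/(1+β) = 0.12041
β = |1 − D²|/(1 + D²) = |1 − 0.12041|/(1 + 0.12041) = 0.785

β ≈ 0.785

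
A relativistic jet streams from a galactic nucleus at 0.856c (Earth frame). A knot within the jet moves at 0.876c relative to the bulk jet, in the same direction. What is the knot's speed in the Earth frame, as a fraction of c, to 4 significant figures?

Relativistic velocity addition: u = (u' + v)/(1 + u'v/c²)
= (0.876 + 0.856)/(1 + 0.876×0.856) = 1.732/1.74986 = 0.9898

u ≈ 0.9898c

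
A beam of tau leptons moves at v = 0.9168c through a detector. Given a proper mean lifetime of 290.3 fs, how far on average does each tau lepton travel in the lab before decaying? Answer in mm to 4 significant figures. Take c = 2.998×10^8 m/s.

γ = 1/√(1 − 0.9168²) = 2.50409
Dilated lifetime: Δt = γτ₀ = 2.50409 × 290.3 fs = 726.937 fs
d = vΔt = 0.9168c × 726.937 fs = 2.74857×10^8 m/s × 7.26937×10^-13 s = 0.1998 mm

d ≈ 0.1998 mm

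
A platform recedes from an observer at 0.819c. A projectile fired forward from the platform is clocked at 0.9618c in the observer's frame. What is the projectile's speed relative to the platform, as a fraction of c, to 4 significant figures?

Inverse velocity addition: u' = (u − v)/(1 − uv/c²)
= (0.9618 − 0.819)/(1 − 0.9618×0.819) = 0.1428/0.212286 = 0.6727

u' ≈ 0.6727c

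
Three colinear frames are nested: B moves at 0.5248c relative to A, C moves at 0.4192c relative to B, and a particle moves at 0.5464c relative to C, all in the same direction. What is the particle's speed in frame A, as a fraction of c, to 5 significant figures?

u ≈ 0.92788c

Compose boost 2: (0.4192 + 0.5248)/(1 + 0.4192×0.5248) = 0.94400/1.219996 = 0.7737729
Compose boost 3: (0.5464 + 0.7737729)/(1 + 0.5464×0.7737729) = 1.320173/1.422790 = 0.92788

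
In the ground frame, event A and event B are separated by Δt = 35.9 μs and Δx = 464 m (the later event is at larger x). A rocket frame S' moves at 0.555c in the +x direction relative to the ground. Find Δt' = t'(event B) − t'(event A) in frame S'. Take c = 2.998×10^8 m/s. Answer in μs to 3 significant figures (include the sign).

γ = 1/√(1 − 0.555²) = 1.2021
Δt' = γ(Δt − vΔx/c²) = 1.2021 × (35.9 μs − 0.555×464 m / (2.998×10^8 m/s))
= 1.2021 × (35.041 μs) = 42.1 μs

Δt' ≈ 42.1 μs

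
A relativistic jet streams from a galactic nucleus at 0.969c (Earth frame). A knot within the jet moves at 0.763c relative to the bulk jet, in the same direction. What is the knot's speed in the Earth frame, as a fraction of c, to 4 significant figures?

u ≈ 0.9958c

Relativistic velocity addition: u = (u' + v)/(1 + u'v/c²)
= (0.763 + 0.969)/(1 + 0.763×0.969) = 1.732/1.73935 = 0.9958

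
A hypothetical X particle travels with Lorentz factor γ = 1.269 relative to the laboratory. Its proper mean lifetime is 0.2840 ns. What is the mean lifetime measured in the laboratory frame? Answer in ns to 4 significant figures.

γ = 1.269 (given)
Time dilation: Δt = γτ₀ = 1.269 × 0.2840 ns = 0.3604 ns

Δt ≈ 0.3604 ns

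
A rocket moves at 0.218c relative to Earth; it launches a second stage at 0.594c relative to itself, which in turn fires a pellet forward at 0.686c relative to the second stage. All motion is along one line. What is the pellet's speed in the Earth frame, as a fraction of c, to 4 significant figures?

Compose boost 2: (0.594 + 0.218)/(1 + 0.594×0.218) = 0.8120/1.12949 = 0.718907
Compose boost 3: (0.686 + 0.718907)/(1 + 0.686×0.718907) = 1.40491/1.49317 = 0.9409

u ≈ 0.9409c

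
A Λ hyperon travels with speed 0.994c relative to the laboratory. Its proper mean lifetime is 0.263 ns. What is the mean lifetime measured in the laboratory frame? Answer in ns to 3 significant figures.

γ = 1/√(1 − 0.994²) = 9.1424
Time dilation: Δt = γτ₀ = 9.1424 × 0.263 ns = 2.40 ns

Δt ≈ 2.40 ns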